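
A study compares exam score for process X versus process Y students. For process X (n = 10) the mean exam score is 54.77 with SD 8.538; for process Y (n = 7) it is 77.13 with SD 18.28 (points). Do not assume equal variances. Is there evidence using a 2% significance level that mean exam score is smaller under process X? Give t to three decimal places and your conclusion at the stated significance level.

Let group 1 = process X, group 2 = process Y. H0: μ_1 = μ_2; H1: μ_1 < μ_2 (Welch's two-sample t-test, left-tailed).
t = (x̄_1 − x̄_2)/√(s_1²/n_1 + s_2²/n_2) = (54.77 − 77.13)/√(8.538²/10 + 18.28²/7) = -3.014
Welch–Satterthwaite df ≈ 7.85
p-value = P(T ≤ -3.014) ≈ 0.0085
Since p ≈ 0.0085 < α = 0.02, reject H0; the evidence is statistically significant.

t = -3.014; reject H0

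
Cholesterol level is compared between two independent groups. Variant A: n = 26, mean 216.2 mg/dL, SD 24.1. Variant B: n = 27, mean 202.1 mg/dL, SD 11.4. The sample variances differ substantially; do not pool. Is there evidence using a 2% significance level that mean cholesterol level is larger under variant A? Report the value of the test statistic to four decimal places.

Let group 1 = variant A, group 2 = variant B. H0: μ_1 = μ_2; H1: μ_1 > μ_2 (Welch's two-sample t-test, right-tailed).
t = (x̄_1 − x̄_2)/√(s_1²/n_1 + s_2²/n_2) = (216.2 − 202.1)/√(24.1²/26 + 11.4²/27) = 2.7059
Welch–Satterthwaite df ≈ 35.36
p-value = P(T ≥ 2.7059) ≈ 0.0052
Since p ≈ 0.0052 < α = 0.02, reject H0; the data support H1.

2.7059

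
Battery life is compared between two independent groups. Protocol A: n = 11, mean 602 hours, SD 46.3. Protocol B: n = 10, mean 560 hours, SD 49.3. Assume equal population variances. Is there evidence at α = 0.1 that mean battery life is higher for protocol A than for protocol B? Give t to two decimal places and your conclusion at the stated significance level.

Let group 1 = protocol A, group 2 = protocol B. H0: μ_1 = μ_2; H1: μ_1 > μ_2 (two-sample pooled-variance t-test, right-tailed).
s_p² = [(11−1)·46.3² + (10−1)·49.3²]/(11+10−2) = 2279.54
t = (602 − 560)/√[2279.54·(1/11 + 1/10)] = 2.01
df = n₁ + n₂ − 2 = 19
p-value = P(T ≥ 2.01) ≈ 0.029
Since p ≈ 0.029 < α = 0.1, reject H0; the evidence is statistically significant.

t = 2.01; reject H0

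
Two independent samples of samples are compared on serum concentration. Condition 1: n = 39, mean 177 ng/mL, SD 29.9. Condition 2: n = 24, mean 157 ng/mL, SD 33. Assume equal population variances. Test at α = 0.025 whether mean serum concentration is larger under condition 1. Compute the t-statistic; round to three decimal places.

Let group 1 = condition 1, group 2 = condition 2. H0: μ_1 = μ_2; H1: μ_1 > μ_2 (two-sample pooled-variance t-test, right-tailed).
s_p² = [(39−1)·29.9² + (24−1)·33²]/(39+24−2) = 967.531
t = (177 − 157)/√[967.531·(1/39 + 1/24)] = 2.478
df = n₁ + n₂ − 2 = 61
p-value = P(T ≥ 2.478) ≈ 0.008
Since p ≈ 0.008 < α = 0.025, reject H0; the evidence is statistically significant.

2.478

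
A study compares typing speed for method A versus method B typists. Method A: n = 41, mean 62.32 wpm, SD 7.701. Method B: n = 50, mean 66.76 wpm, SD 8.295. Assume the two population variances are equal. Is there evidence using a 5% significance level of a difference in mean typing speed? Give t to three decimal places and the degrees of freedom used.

t = -2.623, df = 89

Let group 1 = method A, group 2 = method B. H0: μ_1 = μ_2; H1: μ_1 ≠ μ_2 (two-sample pooled-variance t-test, two-sided).
s_p² = [(41−1)·7.701² + (50−1)·8.295²]/(41+50−2) = 64.5366
t = (62.32 − 66.76)/√[64.5366·(1/41 + 1/50)] = -2.623
df = n₁ + n₂ − 2 = 89
Two-sided p-value ≈ 0.0102
Since p ≈ 0.0102 < α = 0.05, reject H0; the evidence is statistically significant.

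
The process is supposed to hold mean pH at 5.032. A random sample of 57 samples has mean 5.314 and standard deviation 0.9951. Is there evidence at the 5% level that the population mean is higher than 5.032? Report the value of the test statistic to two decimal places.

2.14

H0: μ = 5.032; H1: μ > 5.032 (one-sample t-test, right-tailed).
t = (x̄ − μ₀)/(s/√n) = (5.314 − 5.032)/(0.9951/√57) = 2.14
df = n − 1 = 56
p-value = P(T ≥ 2.14) ≈ 0.0184
Since p ≈ 0.0184 < α = 0.05, reject H0; the data support H1.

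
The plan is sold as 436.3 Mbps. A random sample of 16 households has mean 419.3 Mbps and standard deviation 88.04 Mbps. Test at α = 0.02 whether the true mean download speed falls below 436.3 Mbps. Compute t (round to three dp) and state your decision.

H0: μ = 436.3; H1: μ < 436.3 (one-sample t-test, left-tailed).
t = (x̄ − μ₀)/(s/√n) = (419.3 − 436.3)/(88.04/√16) = -0.772
df = n − 1 = 15
p-value = P(T ≤ -0.772) ≈ 0.2259
Since p ≈ 0.2259 > α = 0.02, fail to reject H0; the evidence is not statistically significant.

t = -0.772; fail to reject H0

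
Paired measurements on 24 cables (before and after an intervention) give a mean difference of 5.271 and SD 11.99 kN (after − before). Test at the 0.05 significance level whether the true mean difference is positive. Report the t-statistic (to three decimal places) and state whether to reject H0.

t = 2.154; reject H0

H0: μ_d = 0; H1: μ_d > 0 (paired t-test on the differences, right-tailed).
t = d̄/(s_d/√n) = 5.271/(11.99/√24) = 2.154
df = n − 1 = 23
p-value = P(T ≥ 2.154) ≈ 0.021
Since p ≈ 0.021 < α = 0.05, reject H0; the evidence is statistically significant.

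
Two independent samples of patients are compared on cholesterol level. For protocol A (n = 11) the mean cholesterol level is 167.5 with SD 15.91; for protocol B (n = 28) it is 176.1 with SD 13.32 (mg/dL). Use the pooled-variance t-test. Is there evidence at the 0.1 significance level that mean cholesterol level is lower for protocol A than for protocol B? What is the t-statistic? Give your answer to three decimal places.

Let group 1 = protocol A, group 2 = protocol B. H0: μ_1 = μ_2; H1: μ_1 < μ_2 (two-sample pooled-variance t-test, left-tailed).
s_p² = [(11−1)·15.91² + (28−1)·13.32²]/(11+28−2) = 197.883
t = (167.5 − 176.1)/√[197.883·(1/11 + 1/28)] = -1.718
df = n₁ + n₂ − 2 = 37
p-value = P(T ≤ -1.718) ≈ 0.047
Since p ≈ 0.047 < α = 0.1, reject H0; the data support H1.

-1.718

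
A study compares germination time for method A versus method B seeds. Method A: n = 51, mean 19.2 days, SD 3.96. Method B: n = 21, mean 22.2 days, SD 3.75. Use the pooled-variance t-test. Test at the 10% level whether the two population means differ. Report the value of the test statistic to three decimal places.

-2.966

Let group 1 = method A, group 2 = method B. H0: μ_1 = μ_2; H1: μ_1 ≠ μ_2 (two-sample pooled-variance t-test, two-sided).
s_p² = [(51−1)·3.96² + (21−1)·3.75²]/(51+21−2) = 15.219
t = (19.2 − 22.2)/√[15.219·(1/51 + 1/21)] = -2.966
df = n₁ + n₂ − 2 = 70
Two-sided p-value ≈ 0.004
Since p ≈ 0.004 < α = 0.1, reject H0; the evidence is statistically significant.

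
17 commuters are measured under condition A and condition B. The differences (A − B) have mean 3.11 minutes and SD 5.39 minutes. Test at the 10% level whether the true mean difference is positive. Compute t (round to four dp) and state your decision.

H0: μ_d = 0; H1: μ_d > 0 (paired t-test on the differences, right-tailed).
t = d̄/(s_d/√n) = 3.11/(5.39/√17) = 2.3790
df = n − 1 = 16
p-value = P(T ≥ 2.3790) ≈ 0.015
Since p ≈ 0.015 < α = 0.1, reject H0; the evidence is statistically significant.

t = 2.3790; reject H0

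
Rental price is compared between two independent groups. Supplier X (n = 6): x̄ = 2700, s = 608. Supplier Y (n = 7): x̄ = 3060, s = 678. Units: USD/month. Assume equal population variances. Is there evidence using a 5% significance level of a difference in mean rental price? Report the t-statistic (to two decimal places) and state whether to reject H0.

Let group 1 = supplier X, group 2 = supplier Y. H0: μ_1 = μ_2; H1: μ_1 ≠ μ_2 (two-sample pooled-variance t-test, two-sided).
s_p² = [(6−1)·608² + (7−1)·678²]/(6+7−2) = 418766
t = (2700 − 3060)/√[418766·(1/6 + 1/7)] = -1.00
df = n₁ + n₂ − 2 = 11
Two-sided p-value ≈ 0.339
Since p ≈ 0.339 > α = 0.05, fail to reject H0; the evidence is not statistically significant.

t = -1.00; fail to reject H0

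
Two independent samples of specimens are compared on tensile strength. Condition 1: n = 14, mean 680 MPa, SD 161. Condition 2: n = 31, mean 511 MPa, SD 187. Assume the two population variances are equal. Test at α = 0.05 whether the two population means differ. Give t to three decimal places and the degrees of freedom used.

t = 2.923, df = 43

Let group 1 = condition 1, group 2 = condition 2. H0: μ_1 = μ_2; H1: μ_1 ≠ μ_2 (two-sample pooled-variance t-test, two-sided).
s_p² = [(14−1)·161² + (31−1)·187²]/(14+31−2) = 32233.6
t = (680 − 511)/√[32233.6·(1/14 + 1/31)] = 2.923
df = n₁ + n₂ − 2 = 43
Two-sided p-value ≈ 0.006
Since p ≈ 0.006 < α = 0.05, reject H0; the evidence is statistically significant.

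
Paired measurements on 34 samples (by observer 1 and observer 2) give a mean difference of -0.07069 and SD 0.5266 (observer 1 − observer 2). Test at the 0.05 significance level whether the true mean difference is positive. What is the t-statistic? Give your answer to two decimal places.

-0.78

H0: μ_d = 0; H1: μ_d > 0 (paired t-test on the differences, right-tailed).
t = d̄/(s_d/√n) = -0.07069/(0.5266/√34) = -0.78
df = n − 1 = 33
p-value = P(T ≥ -0.78) ≈ 0.7803
Since p ≈ 0.7803 > α = 0.05, fail to reject H0; the evidence is not statistically significant.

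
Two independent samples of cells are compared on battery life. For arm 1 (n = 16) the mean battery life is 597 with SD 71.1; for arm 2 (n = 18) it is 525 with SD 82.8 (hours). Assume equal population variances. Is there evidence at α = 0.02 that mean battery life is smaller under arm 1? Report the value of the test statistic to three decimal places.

Let group 1 = arm 1, group 2 = arm 2. H0: μ_1 = μ_2; H1: μ_1 < μ_2 (two-sample pooled-variance t-test, left-tailed).
s_p² = [(16−1)·71.1² + (18−1)·82.8²]/(16+18−2) = 6011.79
t = (597 − 525)/√[6011.79·(1/16 + 1/18)] = 2.703
df = n₁ + n₂ − 2 = 32
p-value = P(T ≤ 2.703) ≈ 0.995
Since p ≈ 0.995 > α = 0.02, fail to reject H0; the data do not provide sufficient evidence against H0.

2.703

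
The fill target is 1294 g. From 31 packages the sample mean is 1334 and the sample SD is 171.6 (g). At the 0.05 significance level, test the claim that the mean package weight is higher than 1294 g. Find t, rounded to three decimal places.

1.298

H0: μ = 1294; H1: μ > 1294 (one-sample t-test, right-tailed).
t = (x̄ − μ₀)/(s/√n) = (1334 − 1294)/(171.6/√31) = 1.298
df = n − 1 = 30
p-value = P(T ≥ 1.298) ≈ 0.1021
Since p ≈ 0.1021 > α = 0.05, fail to reject H0; the evidence is not statistically significant.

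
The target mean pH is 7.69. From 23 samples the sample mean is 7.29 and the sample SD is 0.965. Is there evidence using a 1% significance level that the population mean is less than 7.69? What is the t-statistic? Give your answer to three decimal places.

-1.988

H0: μ = 7.69; H1: μ < 7.69 (one-sample t-test, left-tailed).
t = (x̄ − μ₀)/(s/√n) = (7.29 − 7.69)/(0.965/√23) = -1.988
df = n − 1 = 22
p-value = P(T ≤ -1.988) ≈ 0.030
Since p ≈ 0.030 > α = 0.01, fail to reject H0; the evidence is not statistically significant.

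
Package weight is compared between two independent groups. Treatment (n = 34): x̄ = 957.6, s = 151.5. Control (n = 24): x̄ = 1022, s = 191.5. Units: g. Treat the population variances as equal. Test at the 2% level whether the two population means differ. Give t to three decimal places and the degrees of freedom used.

t = -1.429, df = 56

Let group 1 = treatment, group 2 = control. H0: μ_1 = μ_2; H1: μ_1 ≠ μ_2 (two-sample pooled-variance t-test, two-sided).
s_p² = [(34−1)·151.5² + (24−1)·191.5²]/(34+24−2) = 28587.2
t = (957.6 − 1022)/√[28587.2·(1/34 + 1/24)] = -1.429
df = n₁ + n₂ − 2 = 56
Two-sided p-value ≈ 0.1587
Since p ≈ 0.1587 > α = 0.02, fail to reject H0; the evidence is not statistically significant.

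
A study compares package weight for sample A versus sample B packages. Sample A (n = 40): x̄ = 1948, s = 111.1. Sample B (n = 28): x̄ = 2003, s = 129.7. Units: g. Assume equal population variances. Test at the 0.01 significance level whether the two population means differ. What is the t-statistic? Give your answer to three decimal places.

Let group 1 = sample A, group 2 = sample B. H0: μ_1 = μ_2; H1: μ_1 ≠ μ_2 (two-sample pooled-variance t-test, two-sided).
s_p² = [(40−1)·111.1² + (28−1)·129.7²]/(40+28−2) = 14175.5
t = (1948 − 2003)/√[14175.5·(1/40 + 1/28)] = -1.875
df = n₁ + n₂ − 2 = 66
Two-sided p-value ≈ 0.0652
Since p ≈ 0.0652 > α = 0.01, fail to reject H0; the data do not provide sufficient evidence against H0.

-1.875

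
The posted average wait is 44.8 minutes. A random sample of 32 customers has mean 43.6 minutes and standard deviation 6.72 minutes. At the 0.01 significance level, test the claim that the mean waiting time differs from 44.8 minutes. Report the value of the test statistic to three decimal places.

-1.010

H0: μ = 44.8; H1: μ ≠ 44.8 (one-sample t-test, two-sided).
t = (x̄ − μ₀)/(s/√n) = (43.6 − 44.8)/(6.72/√32) = -1.010
df = n − 1 = 31
Two-sided p-value ≈ 0.3202
Since p ≈ 0.3202 > α = 0.01, fail to reject H0; the data do not provide sufficient evidence against H0.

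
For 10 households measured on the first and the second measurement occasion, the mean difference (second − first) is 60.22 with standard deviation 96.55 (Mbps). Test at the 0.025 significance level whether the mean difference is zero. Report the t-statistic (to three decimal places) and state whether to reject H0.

H0: μ_d = 0; H1: μ_d ≠ 0 (paired t-test on the differences, two-sided).
t = d̄/(s_d/√n) = 60.22/(96.55/√10) = 1.972
df = n − 1 = 9
Two-sided p-value ≈ 0.080
Since p ≈ 0.080 > α = 0.025, fail to reject H0; the evidence is not statistically significant.

t = 1.972; fail to reject H0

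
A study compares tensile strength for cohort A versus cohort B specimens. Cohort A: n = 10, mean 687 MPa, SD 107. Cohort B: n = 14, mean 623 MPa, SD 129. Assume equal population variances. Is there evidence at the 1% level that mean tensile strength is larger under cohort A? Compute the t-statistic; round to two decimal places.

Let group 1 = cohort A, group 2 = cohort B. H0: μ_1 = μ_2; H1: μ_1 > μ_2 (two-sample pooled-variance t-test, right-tailed).
s_p² = [(10−1)·107² + (14−1)·129²]/(10+14−2) = 14517
t = (687 − 623)/√[14517·(1/10 + 1/14)] = 1.28
df = n₁ + n₂ − 2 = 22
p-value = P(T ≥ 1.28) ≈ 0.1064
Since p ≈ 0.1064 > α = 0.01, fail to reject H0; the evidence is not statistically significant.

1.28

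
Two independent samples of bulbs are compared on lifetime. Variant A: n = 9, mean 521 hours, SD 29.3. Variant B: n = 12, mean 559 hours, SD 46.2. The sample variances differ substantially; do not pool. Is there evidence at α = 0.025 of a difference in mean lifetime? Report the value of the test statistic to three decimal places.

Let group 1 = variant A, group 2 = variant B. H0: μ_1 = μ_2; H1: μ_1 ≠ μ_2 (Welch's two-sample t-test, two-sided).
t = (x̄_1 − x̄_2)/√(s_1²/n_1 + s_2²/n_2) = (521 − 559)/√(29.3²/9 + 46.2²/12) = -2.299
Welch–Satterthwaite df ≈ 18.60
Two-sided p-value ≈ 0.033
Since p ≈ 0.033 > α = 0.025, fail to reject H0; the evidence is not statistically significant.

-2.299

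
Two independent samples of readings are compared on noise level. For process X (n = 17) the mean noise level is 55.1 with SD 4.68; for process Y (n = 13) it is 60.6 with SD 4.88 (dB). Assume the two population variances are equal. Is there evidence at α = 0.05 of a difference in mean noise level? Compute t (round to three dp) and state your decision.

t = -3.132; reject H0

Let group 1 = process X, group 2 = process Y. H0: μ_1 = μ_2; H1: μ_1 ≠ μ_2 (two-sample pooled-variance t-test, two-sided).
s_p² = [(17−1)·4.68² + (13−1)·4.88²]/(17+13−2) = 22.7218
t = (55.1 − 60.6)/√[22.7218·(1/17 + 1/13)] = -3.132
df = n₁ + n₂ − 2 = 28
Two-sided p-value ≈ 0.004
Since p ≈ 0.004 < α = 0.05, reject H0; the data support H1.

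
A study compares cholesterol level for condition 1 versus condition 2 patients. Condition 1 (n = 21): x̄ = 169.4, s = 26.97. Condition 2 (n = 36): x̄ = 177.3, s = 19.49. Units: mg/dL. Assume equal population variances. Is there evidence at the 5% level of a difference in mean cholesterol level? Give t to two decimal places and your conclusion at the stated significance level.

t = -1.28; fail to reject H0

Let group 1 = condition 1, group 2 = condition 2. H0: μ_1 = μ_2; H1: μ_1 ≠ μ_2 (two-sample pooled-variance t-test, two-sided).
s_p² = [(21−1)·26.97² + (36−1)·19.49²]/(21+36−2) = 506.231
t = (169.4 − 177.3)/√[506.231·(1/21 + 1/36)] = -1.28
df = n₁ + n₂ − 2 = 55
Two-sided p-value ≈ 0.2064
Since p ≈ 0.2064 > α = 0.05, fail to reject H0; the evidence is not statistically significant.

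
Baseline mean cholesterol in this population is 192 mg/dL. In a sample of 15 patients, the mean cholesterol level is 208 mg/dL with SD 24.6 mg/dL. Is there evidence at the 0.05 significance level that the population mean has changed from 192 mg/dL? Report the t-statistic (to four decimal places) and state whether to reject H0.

t = 2.5190; reject H0

H0: μ = 192; H1: μ ≠ 192 (one-sample t-test, two-sided).
t = (x̄ − μ₀)/(s/√n) = (208 − 192)/(24.6/√15) = 2.5190
df = n − 1 = 14
Two-sided p-value ≈ 0.0245
Since p ≈ 0.0245 < α = 0.05, reject H0; the evidence is statistically significant.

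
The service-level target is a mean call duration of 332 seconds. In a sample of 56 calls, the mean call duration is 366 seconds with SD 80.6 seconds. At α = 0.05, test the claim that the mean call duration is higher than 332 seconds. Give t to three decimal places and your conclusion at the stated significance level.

t = 3.157; reject H0

H0: μ = 332; H1: μ > 332 (one-sample t-test, right-tailed).
t = (x̄ − μ₀)/(s/√n) = (366 − 332)/(80.6/√56) = 3.157
df = n − 1 = 55
p-value = P(T ≥ 3.157) ≈ 0.001
Since p ≈ 0.001 < α = 0.05, reject H0; the evidence is statistically significant.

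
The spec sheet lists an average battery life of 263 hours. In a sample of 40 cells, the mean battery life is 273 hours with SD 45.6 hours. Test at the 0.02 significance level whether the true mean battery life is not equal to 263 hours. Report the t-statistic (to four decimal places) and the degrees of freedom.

t = 1.3870, df = 39

H0: μ = 263; H1: μ ≠ 263 (one-sample t-test, two-sided).
t = (x̄ − μ₀)/(s/√n) = (273 − 263)/(45.6/√40) = 1.3870
df = n − 1 = 39
Two-sided p-value ≈ 0.173
Since p ≈ 0.173 > α = 0.02, fail to reject H0; the data do not provide sufficient evidence against H0.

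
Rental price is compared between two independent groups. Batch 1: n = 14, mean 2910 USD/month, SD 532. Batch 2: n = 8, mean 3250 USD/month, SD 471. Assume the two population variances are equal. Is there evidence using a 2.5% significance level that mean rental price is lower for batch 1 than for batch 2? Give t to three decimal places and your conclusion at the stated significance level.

Let group 1 = batch 1, group 2 = batch 2. H0: μ_1 = μ_2; H1: μ_1 < μ_2 (two-sample pooled-variance t-test, left-tailed).
s_p² = [(14−1)·532² + (8−1)·471²]/(14+8−2) = 261610
t = (2910 − 3250)/√[261610·(1/14 + 1/8)] = -1.500
df = n₁ + n₂ − 2 = 20
p-value = P(T ≤ -1.500) ≈ 0.0746
Since p ≈ 0.0746 > α = 0.025, fail to reject H0; the data do not provide sufficient evidence against H0.

t = -1.500; fail to reject H0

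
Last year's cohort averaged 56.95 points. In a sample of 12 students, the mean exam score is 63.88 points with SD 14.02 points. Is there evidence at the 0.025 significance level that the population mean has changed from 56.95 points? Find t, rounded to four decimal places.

1.7123

H0: μ = 56.95; H1: μ ≠ 56.95 (one-sample t-test, two-sided).
t = (x̄ − μ₀)/(s/√n) = (63.88 − 56.95)/(14.02/√12) = 1.7123
df = n − 1 = 11
Two-sided p-value ≈ 0.115
Since p ≈ 0.115 > α = 0.025, fail to reject H0; the evidence is not statistically significant.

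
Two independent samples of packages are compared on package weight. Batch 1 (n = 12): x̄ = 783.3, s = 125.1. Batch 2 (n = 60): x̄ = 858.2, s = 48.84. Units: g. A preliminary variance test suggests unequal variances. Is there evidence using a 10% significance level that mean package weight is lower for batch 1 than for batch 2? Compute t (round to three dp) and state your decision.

t = -2.043; reject H0

Let group 1 = batch 1, group 2 = batch 2. H0: μ_1 = μ_2; H1: μ_1 < μ_2 (Welch's two-sample t-test, left-tailed).
t = (x̄_1 − x̄_2)/√(s_1²/n_1 + s_2²/n_2) = (783.3 − 858.2)/√(125.1²/12 + 48.84²/60) = -2.043
Welch–Satterthwaite df ≈ 11.68
p-value = P(T ≤ -2.043) ≈ 0.0321
Since p ≈ 0.0321 < α = 0.1, reject H0; the data support H1.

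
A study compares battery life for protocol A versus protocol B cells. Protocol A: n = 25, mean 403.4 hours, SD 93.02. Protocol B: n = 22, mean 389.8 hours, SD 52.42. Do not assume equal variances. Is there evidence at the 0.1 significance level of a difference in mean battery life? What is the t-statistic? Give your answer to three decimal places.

Let group 1 = protocol A, group 2 = protocol B. H0: μ_1 = μ_2; H1: μ_1 ≠ μ_2 (Welch's two-sample t-test, two-sided).
t = (x̄_1 − x̄_2)/√(s_1²/n_1 + s_2²/n_2) = (403.4 − 389.8)/√(93.02²/25 + 52.42²/22) = 0.627
Welch–Satterthwaite df ≈ 38.69
Two-sided p-value ≈ 0.5346
Since p ≈ 0.5346 > α = 0.1, fail to reject H0; the data do not provide sufficient evidence against H0.

0.627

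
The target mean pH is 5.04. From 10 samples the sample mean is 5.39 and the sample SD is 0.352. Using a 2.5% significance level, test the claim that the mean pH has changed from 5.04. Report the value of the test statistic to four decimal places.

H0: μ = 5.04; H1: μ ≠ 5.04 (one-sample t-test, two-sided).
t = (x̄ − μ₀)/(s/√n) = (5.39 − 5.04)/(0.352/√10) = 3.1443
df = n − 1 = 9
Two-sided p-value ≈ 0.0118
Since p ≈ 0.0118 < α = 0.025, reject H0; the data support H1.

3.1443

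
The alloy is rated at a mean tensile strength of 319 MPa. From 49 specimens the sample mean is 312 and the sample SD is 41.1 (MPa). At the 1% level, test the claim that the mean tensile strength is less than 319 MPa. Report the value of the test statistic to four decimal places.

-1.1922

H0: μ = 319; H1: μ < 319 (one-sample t-test, left-tailed).
t = (x̄ − μ₀)/(s/√n) = (312 − 319)/(41.1/√49) = -1.1922
df = n − 1 = 48
p-value = P(T ≤ -1.1922) ≈ 0.1195
Since p ≈ 0.1195 > α = 0.01, fail to reject H0; the data do not provide sufficient evidence against H0.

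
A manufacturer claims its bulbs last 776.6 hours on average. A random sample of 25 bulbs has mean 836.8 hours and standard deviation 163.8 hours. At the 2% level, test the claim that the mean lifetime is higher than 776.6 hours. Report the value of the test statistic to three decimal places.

1.838

H0: μ = 776.6; H1: μ > 776.6 (one-sample t-test, right-tailed).
t = (x̄ − μ₀)/(s/√n) = (836.8 − 776.6)/(163.8/√25) = 1.838
df = n − 1 = 24
p-value = P(T ≥ 1.838) ≈ 0.039
Since p ≈ 0.039 > α = 0.02, fail to reject H0; the data do not provide sufficient evidence against H0.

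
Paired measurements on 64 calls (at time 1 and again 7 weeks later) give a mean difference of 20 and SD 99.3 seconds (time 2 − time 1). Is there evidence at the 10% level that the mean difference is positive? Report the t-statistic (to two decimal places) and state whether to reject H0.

t = 1.61; reject H0

H0: μ_d = 0; H1: μ_d > 0 (paired t-test on the differences, right-tailed).
t = d̄/(s_d/√n) = 20/(99.3/√64) = 1.61
df = n − 1 = 63
p-value = P(T ≥ 1.61) ≈ 0.0561
Since p ≈ 0.0561 < α = 0.1, reject H0; the evidence is statistically significant.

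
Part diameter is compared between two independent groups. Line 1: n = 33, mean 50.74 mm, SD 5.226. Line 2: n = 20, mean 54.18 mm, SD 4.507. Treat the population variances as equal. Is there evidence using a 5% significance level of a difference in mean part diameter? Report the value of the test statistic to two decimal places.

Let group 1 = line 1, group 2 = line 2. H0: μ_1 = μ_2; H1: μ_1 ≠ μ_2 (two-sample pooled-variance t-test, two-sided).
s_p² = [(33−1)·5.226² + (20−1)·4.507²]/(33+20−2) = 24.704
t = (50.74 − 54.18)/√[24.704·(1/33 + 1/20)] = -2.44
df = n₁ + n₂ − 2 = 51
Two-sided p-value ≈ 0.0181
Since p ≈ 0.0181 < α = 0.05, reject H0; the evidence is statistically significant.

-2.44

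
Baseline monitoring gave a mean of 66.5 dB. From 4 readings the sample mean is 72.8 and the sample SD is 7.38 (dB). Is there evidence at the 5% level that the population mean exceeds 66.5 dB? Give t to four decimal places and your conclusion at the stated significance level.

H0: μ = 66.5; H1: μ > 66.5 (one-sample t-test, right-tailed).
t = (x̄ − μ₀)/(s/√n) = (72.8 − 66.5)/(7.38/√4) = 1.7073
df = n − 1 = 3
p-value = P(T ≥ 1.7073) ≈ 0.0932
Since p ≈ 0.0932 > α = 0.05, fail to reject H0; the evidence is not statistically significant.

t = 1.7073; fail to reject H0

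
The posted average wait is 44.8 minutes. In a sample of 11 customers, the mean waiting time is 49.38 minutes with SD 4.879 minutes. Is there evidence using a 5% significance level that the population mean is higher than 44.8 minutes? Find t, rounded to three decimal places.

3.113

H0: μ = 44.8; H1: μ > 44.8 (one-sample t-test, right-tailed).
t = (x̄ − μ₀)/(s/√n) = (49.38 − 44.8)/(4.879/√11) = 3.113
df = n − 1 = 10
p-value = P(T ≥ 3.113) ≈ 0.005
Since p ≈ 0.005 < α = 0.05, reject H0; the data support H1.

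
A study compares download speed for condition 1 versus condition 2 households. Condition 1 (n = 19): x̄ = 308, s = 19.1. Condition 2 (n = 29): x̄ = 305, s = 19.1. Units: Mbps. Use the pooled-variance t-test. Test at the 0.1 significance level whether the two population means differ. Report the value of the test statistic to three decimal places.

0.532

Let group 1 = condition 1, group 2 = condition 2. H0: μ_1 = μ_2; H1: μ_1 ≠ μ_2 (two-sample pooled-variance t-test, two-sided).
s_p² = [(19−1)·19.1² + (29−1)·19.1²]/(19+29−2) = 364.81
t = (308 − 305)/√[364.81·(1/19 + 1/29)] = 0.532
df = n₁ + n₂ − 2 = 46
Two-sided p-value ≈ 0.597
Since p ≈ 0.597 > α = 0.1, fail to reject H0; the evidence is not statistically significant.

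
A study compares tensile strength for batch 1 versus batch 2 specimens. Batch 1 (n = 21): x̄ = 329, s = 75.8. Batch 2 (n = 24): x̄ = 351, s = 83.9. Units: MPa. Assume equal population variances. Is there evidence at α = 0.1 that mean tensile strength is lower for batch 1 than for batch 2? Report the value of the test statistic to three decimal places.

-0.918

Let group 1 = batch 1, group 2 = batch 2. H0: μ_1 = μ_2; H1: μ_1 < μ_2 (two-sample pooled-variance t-test, left-tailed).
s_p² = [(21−1)·75.8² + (24−1)·83.9²]/(21+24−2) = 6437.55
t = (329 − 351)/√[6437.55·(1/21 + 1/24)] = -0.918
df = n₁ + n₂ − 2 = 43
p-value = P(T ≤ -0.918) ≈ 0.182
Since p ≈ 0.182 > α = 0.1, fail to reject H0; the evidence is not statistically significant.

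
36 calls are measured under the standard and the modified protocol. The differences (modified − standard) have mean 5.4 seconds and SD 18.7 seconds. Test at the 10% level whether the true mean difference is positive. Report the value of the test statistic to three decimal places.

1.733

H0: μ_d = 0; H1: μ_d > 0 (paired t-test on the differences, right-tailed).
t = d̄/(s_d/√n) = 5.4/(18.7/√36) = 1.733
df = n − 1 = 35
p-value = P(T ≥ 1.733) ≈ 0.0460
Since p ≈ 0.0460 < α = 0.1, reject H0; the evidence is statistically significant.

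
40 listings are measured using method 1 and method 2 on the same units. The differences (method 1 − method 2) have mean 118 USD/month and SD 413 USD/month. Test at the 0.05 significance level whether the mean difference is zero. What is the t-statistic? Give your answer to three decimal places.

1.807

H0: μ_d = 0; H1: μ_d ≠ 0 (paired t-test on the differences, two-sided).
t = d̄/(s_d/√n) = 118/(413/√40) = 1.807
df = n − 1 = 39
Two-sided p-value ≈ 0.078
Since p ≈ 0.078 > α = 0.05, fail to reject H0; the evidence is not statistically significant.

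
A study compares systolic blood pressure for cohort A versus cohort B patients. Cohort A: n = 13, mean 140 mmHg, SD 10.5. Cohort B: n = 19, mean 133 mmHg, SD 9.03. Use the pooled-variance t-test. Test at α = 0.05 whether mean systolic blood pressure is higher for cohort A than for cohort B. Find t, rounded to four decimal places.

Let group 1 = cohort A, group 2 = cohort B. H0: μ_1 = μ_2; H1: μ_1 > μ_2 (two-sample pooled-variance t-test, right-tailed).
s_p² = [(13−1)·10.5² + (19−1)·9.03²]/(13+19−2) = 93.0245
t = (140 − 133)/√[93.0245·(1/13 + 1/19)] = 2.0164
df = n₁ + n₂ − 2 = 30
p-value = P(T ≥ 2.0164) ≈ 0.026
Since p ≈ 0.026 < α = 0.05, reject H0; the data support H1.

2.0164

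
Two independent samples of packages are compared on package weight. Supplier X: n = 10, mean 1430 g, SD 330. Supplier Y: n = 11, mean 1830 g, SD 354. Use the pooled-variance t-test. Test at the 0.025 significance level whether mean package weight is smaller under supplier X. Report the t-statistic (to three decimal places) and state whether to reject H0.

Let group 1 = supplier X, group 2 = supplier Y. H0: μ_1 = μ_2; H1: μ_1 < μ_2 (two-sample pooled-variance t-test, left-tailed).
s_p² = [(10−1)·330² + (11−1)·354²]/(10+11−2) = 117540
t = (1430 − 1830)/√[117540·(1/10 + 1/11)] = -2.670
df = n₁ + n₂ − 2 = 19
p-value = P(T ≤ -2.670) ≈ 0.0076
Since p ≈ 0.0076 < α = 0.025, reject H0; the evidence is statistically significant.

t = -2.670; reject H0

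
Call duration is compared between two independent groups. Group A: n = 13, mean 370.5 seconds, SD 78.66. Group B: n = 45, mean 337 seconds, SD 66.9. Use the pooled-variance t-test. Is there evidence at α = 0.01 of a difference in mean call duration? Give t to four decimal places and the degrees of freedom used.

t = 1.5289, df = 56

Let group 1 = group A, group 2 = group B. H0: μ_1 = μ_2; H1: μ_1 ≠ μ_2 (two-sample pooled-variance t-test, two-sided).
s_p² = [(13−1)·78.66² + (45−1)·66.9²]/(13+45−2) = 4842.42
t = (370.5 − 337)/√[4842.42·(1/13 + 1/45)] = 1.5289
df = n₁ + n₂ − 2 = 56
Two-sided p-value ≈ 0.1319
Since p ≈ 0.1319 > α = 0.01, fail to reject H0; the data do not provide sufficient evidence against H0.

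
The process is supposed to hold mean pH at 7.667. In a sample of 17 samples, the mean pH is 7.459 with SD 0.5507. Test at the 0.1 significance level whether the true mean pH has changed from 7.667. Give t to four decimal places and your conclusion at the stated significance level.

H0: μ = 7.667; H1: μ ≠ 7.667 (one-sample t-test, two-sided).
t = (x̄ − μ₀)/(s/√n) = (7.459 − 7.667)/(0.5507/√17) = -1.5573
df = n − 1 = 16
Two-sided p-value ≈ 0.139
Since p ≈ 0.139 > α = 0.1, fail to reject H0; the evidence is not statistically significant.

t = -1.5573; fail to reject H0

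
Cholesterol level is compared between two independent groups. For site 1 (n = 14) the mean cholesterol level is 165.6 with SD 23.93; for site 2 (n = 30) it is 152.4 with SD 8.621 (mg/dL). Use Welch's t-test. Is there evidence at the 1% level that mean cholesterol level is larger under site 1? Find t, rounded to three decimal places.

Let group 1 = site 1, group 2 = site 2. H0: μ_1 = μ_2; H1: μ_1 > μ_2 (Welch's two-sample t-test, right-tailed).
t = (x̄_1 − x̄_2)/√(s_1²/n_1 + s_2²/n_2) = (165.6 − 152.4)/√(23.93²/14 + 8.621²/30) = 2.004
Welch–Satterthwaite df ≈ 14.60
p-value = P(T ≥ 2.004) ≈ 0.0320
Since p ≈ 0.0320 > α = 0.01, fail to reject H0; the evidence is not statistically significant.

2.004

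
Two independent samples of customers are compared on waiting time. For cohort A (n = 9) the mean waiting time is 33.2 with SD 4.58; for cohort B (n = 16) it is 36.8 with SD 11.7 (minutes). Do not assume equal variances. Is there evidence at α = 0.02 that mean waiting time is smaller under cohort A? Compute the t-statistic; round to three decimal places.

Let group 1 = cohort A, group 2 = cohort B. H0: μ_1 = μ_2; H1: μ_1 < μ_2 (Welch's two-sample t-test, left-tailed).
t = (x̄_1 − x̄_2)/√(s_1²/n_1 + s_2²/n_2) = (33.2 − 36.8)/√(4.58²/9 + 11.7²/16) = -1.091
Welch–Satterthwaite df ≈ 21.32
p-value = P(T ≤ -1.091) ≈ 0.1437
Since p ≈ 0.1437 > α = 0.02, fail to reject H0; the evidence is not statistically significant.

-1.091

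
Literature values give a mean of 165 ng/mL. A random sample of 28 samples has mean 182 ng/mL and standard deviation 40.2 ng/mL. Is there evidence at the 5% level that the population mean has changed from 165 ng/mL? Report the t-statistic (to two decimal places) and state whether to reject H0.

H0: μ = 165; H1: μ ≠ 165 (one-sample t-test, two-sided).
t = (x̄ − μ₀)/(s/√n) = (182 − 165)/(40.2/√28) = 2.24
df = n − 1 = 27
Two-sided p-value ≈ 0.034
Since p ≈ 0.034 < α = 0.05, reject H0; the data support H1.

t = 2.24; reject H0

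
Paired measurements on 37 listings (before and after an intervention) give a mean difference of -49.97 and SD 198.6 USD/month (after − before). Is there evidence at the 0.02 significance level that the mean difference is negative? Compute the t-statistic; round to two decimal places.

H0: μ_d = 0; H1: μ_d < 0 (paired t-test on the differences, left-tailed).
t = d̄/(s_d/√n) = -49.97/(198.6/√37) = -1.53
df = n − 1 = 36
p-value = P(T ≤ -1.53) ≈ 0.0673
Since p ≈ 0.0673 > α = 0.02, fail to reject H0; the evidence is not statistically significant.

-1.53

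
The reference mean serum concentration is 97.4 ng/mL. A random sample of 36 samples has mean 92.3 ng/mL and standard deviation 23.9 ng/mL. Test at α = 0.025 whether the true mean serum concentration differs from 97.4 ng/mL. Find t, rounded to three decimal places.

-1.280

H0: μ = 97.4; H1: μ ≠ 97.4 (one-sample t-test, two-sided).
t = (x̄ − μ₀)/(s/√n) = (92.3 − 97.4)/(23.9/√36) = -1.280
df = n − 1 = 35
Two-sided p-value ≈ 0.209
Since p ≈ 0.209 > α = 0.025, fail to reject H0; the data do not provide sufficient evidence against H0.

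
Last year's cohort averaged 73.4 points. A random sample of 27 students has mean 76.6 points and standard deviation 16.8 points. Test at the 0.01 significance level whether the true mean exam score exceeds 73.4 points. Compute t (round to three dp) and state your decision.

t = 0.990; fail to reject H0

H0: μ = 73.4; H1: μ > 73.4 (one-sample t-test, right-tailed).
t = (x̄ − μ₀)/(s/√n) = (76.6 − 73.4)/(16.8/√27) = 0.990
df = n − 1 = 26
p-value = P(T ≥ 0.990) ≈ 0.166
Since p ≈ 0.166 > α = 0.01, fail to reject H0; the evidence is not statistically significant.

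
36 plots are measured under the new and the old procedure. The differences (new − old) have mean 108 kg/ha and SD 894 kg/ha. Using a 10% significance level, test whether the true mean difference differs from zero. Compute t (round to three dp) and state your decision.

H0: μ_d = 0; H1: μ_d ≠ 0 (paired t-test on the differences, two-sided).
t = d̄/(s_d/√n) = 108/(894/√36) = 0.725
df = n − 1 = 35
Two-sided p-value ≈ 0.4734
Since p ≈ 0.4734 > α = 0.1, fail to reject H0; the evidence is not statistically significant.

t = 0.725; fail to reject H0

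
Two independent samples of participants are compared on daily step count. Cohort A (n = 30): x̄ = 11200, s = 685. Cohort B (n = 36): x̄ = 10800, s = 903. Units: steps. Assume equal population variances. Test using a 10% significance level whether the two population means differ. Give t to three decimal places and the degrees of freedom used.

t = 1.994, df = 64

Let group 1 = cohort A, group 2 = cohort B. H0: μ_1 = μ_2; H1: μ_1 ≠ μ_2 (two-sample pooled-variance t-test, two-sided).
s_p² = [(30−1)·685² + (36−1)·903²]/(30+36−2) = 658544
t = (11200 − 10800)/√[658544·(1/30 + 1/36)] = 1.994
df = n₁ + n₂ − 2 = 64
Two-sided p-value ≈ 0.0504
Since p ≈ 0.0504 < α = 0.1, reject H0; the data support H1.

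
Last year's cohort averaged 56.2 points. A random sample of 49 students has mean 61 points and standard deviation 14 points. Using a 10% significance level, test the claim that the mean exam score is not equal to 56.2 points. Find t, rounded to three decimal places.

H0: μ = 56.2; H1: μ ≠ 56.2 (one-sample t-test, two-sided).
t = (x̄ − μ₀)/(s/√n) = (61 − 56.2)/(14/√49) = 2.400
df = n − 1 = 48
Two-sided p-value ≈ 0.0203
Since p ≈ 0.0203 < α = 0.1, reject H0; the data support H1.

2.400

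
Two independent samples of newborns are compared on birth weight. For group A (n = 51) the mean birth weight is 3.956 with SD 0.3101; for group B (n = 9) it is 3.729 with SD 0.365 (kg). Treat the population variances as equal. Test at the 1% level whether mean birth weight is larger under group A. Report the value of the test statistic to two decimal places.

1.97

Let group 1 = group A, group 2 = group B. H0: μ_1 = μ_2; H1: μ_1 > μ_2 (two-sample pooled-variance t-test, right-tailed).
s_p² = [(51−1)·0.3101² + (9−1)·0.365²]/(51+9−2) = 0.101274
t = (3.956 − 3.729)/√[0.101274·(1/51 + 1/9)] = 1.97
df = n₁ + n₂ − 2 = 58
p-value = P(T ≥ 1.97) ≈ 0.027
Since p ≈ 0.027 > α = 0.01, fail to reject H0; the evidence is not statistically significant.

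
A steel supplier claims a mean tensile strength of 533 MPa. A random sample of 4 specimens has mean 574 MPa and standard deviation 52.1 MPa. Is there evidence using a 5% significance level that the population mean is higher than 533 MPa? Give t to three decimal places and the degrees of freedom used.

t = 1.574, df = 3

H0: μ = 533; H1: μ > 533 (one-sample t-test, right-tailed).
t = (x̄ − μ₀)/(s/√n) = (574 − 533)/(52.1/√4) = 1.574
df = n − 1 = 3
p-value = P(T ≥ 1.574) ≈ 0.1068
Since p ≈ 0.1068 > α = 0.05, fail to reject H0; the data do not provide sufficient evidence against H0.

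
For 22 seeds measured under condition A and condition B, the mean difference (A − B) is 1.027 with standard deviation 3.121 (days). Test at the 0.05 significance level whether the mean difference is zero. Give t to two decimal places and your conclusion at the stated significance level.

t = 1.54; fail to reject H0

H0: μ_d = 0; H1: μ_d ≠ 0 (paired t-test on the differences, two-sided).
t = d̄/(s_d/√n) = 1.027/(3.121/√22) = 1.54
df = n − 1 = 21
Two-sided p-value ≈ 0.1377
Since p ≈ 0.1377 > α = 0.05, fail to reject H0; the data do not provide sufficient evidence against H0.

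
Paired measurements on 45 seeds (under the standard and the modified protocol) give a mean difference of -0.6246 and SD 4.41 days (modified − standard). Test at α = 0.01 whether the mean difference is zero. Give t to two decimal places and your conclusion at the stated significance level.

H0: μ_d = 0; H1: μ_d ≠ 0 (paired t-test on the differences, two-sided).
t = d̄/(s_d/√n) = -0.6246/(4.41/√45) = -0.95
df = n − 1 = 44
Two-sided p-value ≈ 0.347
Since p ≈ 0.347 > α = 0.01, fail to reject H0; the evidence is not statistically significant.

t = -0.95; fail to reject H0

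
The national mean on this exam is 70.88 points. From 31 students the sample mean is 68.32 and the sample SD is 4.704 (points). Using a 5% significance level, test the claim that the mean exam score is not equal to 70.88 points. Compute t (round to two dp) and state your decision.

H0: μ = 70.88; H1: μ ≠ 70.88 (one-sample t-test, two-sided).
t = (x̄ − μ₀)/(s/√n) = (68.32 − 70.88)/(4.704/√31) = -3.03
df = n − 1 = 30
Two-sided p-value ≈ 0.0050
Since p ≈ 0.0050 < α = 0.05, reject H0; the data support H1.

t = -3.03; reject H0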